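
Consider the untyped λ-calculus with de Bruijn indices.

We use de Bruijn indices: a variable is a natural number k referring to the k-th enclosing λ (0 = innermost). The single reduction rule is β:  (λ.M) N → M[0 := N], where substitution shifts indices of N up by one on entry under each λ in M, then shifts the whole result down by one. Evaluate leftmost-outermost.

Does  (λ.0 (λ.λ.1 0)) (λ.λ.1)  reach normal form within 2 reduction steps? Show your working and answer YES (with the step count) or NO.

  start: (λ.0 (λ.λ.1 0)) (λ.λ.1)
  →1  (λ.λ.1) (λ.λ.1 0)
  →2  λ.λ.λ.1 0

Answer: YES — reaches normal form λ.λ.λ.1 0 in 2 ≤ 2 steps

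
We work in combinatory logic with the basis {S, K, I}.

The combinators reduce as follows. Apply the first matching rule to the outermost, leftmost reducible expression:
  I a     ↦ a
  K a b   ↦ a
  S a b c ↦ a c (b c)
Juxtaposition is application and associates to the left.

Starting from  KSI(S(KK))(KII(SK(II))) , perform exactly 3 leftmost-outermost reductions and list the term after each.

  start: KSI(S(KK))(KII(SK(II)))
  [1] S(S(KK))(KII(SK(II)))
  [2] S(S(KK))(I(SK(II)))
  [3] S(S(KK))(SK(II))

Answer: after 3 steps: S(S(KK))(SK(II))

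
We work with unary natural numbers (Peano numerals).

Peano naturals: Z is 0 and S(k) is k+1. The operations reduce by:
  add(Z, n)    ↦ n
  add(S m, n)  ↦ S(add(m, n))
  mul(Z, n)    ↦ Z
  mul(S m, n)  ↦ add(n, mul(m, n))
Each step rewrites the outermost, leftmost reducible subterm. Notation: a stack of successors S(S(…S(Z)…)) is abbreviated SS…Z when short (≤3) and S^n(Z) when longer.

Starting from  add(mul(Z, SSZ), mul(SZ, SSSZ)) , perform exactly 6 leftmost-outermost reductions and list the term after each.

Answer: after 6 steps: S(S(S(add(Z, mul(Z, SSSZ)))))

Reduction:
  start: add(mul(Z, SSZ), mul(SZ, SSSZ))
  step 1: add(Z, mul(SZ, SSSZ))
  step 2: mul(SZ, SSSZ)
  step 3: add(SSSZ, mul(Z, SSSZ))
  step 4: S(add(SSZ, mul(Z, SSSZ)))
  step 5: S(S(add(SZ, mul(Z, SSSZ))))
  step 6: S(S(S(add(Z, mul(Z, SSSZ)))))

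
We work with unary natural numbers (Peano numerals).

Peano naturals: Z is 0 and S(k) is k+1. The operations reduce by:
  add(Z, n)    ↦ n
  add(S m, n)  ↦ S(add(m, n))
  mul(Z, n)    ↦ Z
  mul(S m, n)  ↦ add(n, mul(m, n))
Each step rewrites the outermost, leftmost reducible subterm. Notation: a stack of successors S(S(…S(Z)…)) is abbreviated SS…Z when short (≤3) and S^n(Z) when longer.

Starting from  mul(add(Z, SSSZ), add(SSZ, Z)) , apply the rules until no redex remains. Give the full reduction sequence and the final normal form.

  start: mul(add(Z, SSSZ), add(SSZ, Z))
  step 1: mul(SSSZ, add(SSZ, Z))
  step 2: add(add(SSZ, Z), mul(SSZ, add(SSZ, Z)))
  step 3: add(S(add(SZ, Z)), mul(SSZ, add(SSZ, Z)))
  step 4: S(add(add(SZ, Z), mul(SSZ, add(SSZ, Z))))
  step 5: S(add(S(add(Z, Z)), mul(SSZ, add(SSZ, Z))))
  step 6: S(S(add(add(Z, Z), mul(SSZ, add(SSZ, Z)))))
  step 7: S(S(add(Z, mul(SSZ, add(SSZ, Z)))))
  step 8: S(S(mul(SSZ, add(SSZ, Z))))
  step 9: S(S(add(add(SSZ, Z), mul(SZ, add(SSZ, Z)))))
  step 10: S(S(add(S(add(SZ, Z)), mul(SZ, add(SSZ, Z)))))
  step 11: S(S(S(add(add(SZ, Z), mul(SZ, add(SSZ, Z))))))
  step 12: S(S(S(add(S(add(Z, Z)), mul(SZ, add(SSZ, Z))))))
  step 13: S(S(S(S(add(add(Z, Z), mul(SZ, add(SSZ, Z)))))))
  step 14: S(S(S(S(add(Z, mul(SZ, add(SSZ, Z)))))))
  step 15: S(S(S(S(mul(SZ, add(SSZ, Z))))))
  step 16: S(S(S(S(add(add(SSZ, Z), mul(Z, add(SSZ, Z)))))))
  step 17: S(S(S(S(add(S(add(SZ, Z)), mul(Z, add(SSZ, Z)))))))
  step 18: S(S(S(S(S(add(add(SZ, Z), mul(Z, add(SSZ, Z))))))))
  step 19: S(S(S(S(S(add(S(add(Z, Z)), mul(Z, add(SSZ, Z))))))))
  step 20: S(S(S(S(S(S(add(add(Z, Z), mul(Z, add(SSZ, Z)))))))))
  step 21: S(S(S(S(S(S(add(Z, mul(Z, add(SSZ, Z)))))))))
  step 22: S(S(S(S(S(S(mul(Z, add(SSZ, Z))))))))
  step 23: S^6(Z)

Answer: normal form = S^6(Z)  (in 23 steps)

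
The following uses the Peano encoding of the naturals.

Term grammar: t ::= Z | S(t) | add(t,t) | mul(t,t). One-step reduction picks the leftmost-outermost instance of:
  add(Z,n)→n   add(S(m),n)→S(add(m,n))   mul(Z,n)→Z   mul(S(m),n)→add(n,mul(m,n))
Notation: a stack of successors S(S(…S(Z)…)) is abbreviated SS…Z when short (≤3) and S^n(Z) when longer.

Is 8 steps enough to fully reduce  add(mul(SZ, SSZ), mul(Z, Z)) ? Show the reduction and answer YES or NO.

  start: add(mul(SZ, SSZ), mul(Z, Z))
  →1  add(add(SSZ, mul(Z, SSZ)), mul(Z, Z))
  →2  add(S(add(SZ, mul(Z, SSZ))), mul(Z, Z))
  →3  S(add(add(SZ, mul(Z, SSZ)), mul(Z, Z)))
  →4  S(add(S(add(Z, mul(Z, SSZ))), mul(Z, Z)))
  →5  S(S(add(add(Z, mul(Z, SSZ)), mul(Z, Z))))
  →6  S(S(add(mul(Z, SSZ), mul(Z, Z))))
  →7  S(S(add(Z, mul(Z, Z))))
  →8  S(S(mul(Z, Z)))

Answer: NO — after 8 steps the term is S(S(mul(Z, Z))), not yet normal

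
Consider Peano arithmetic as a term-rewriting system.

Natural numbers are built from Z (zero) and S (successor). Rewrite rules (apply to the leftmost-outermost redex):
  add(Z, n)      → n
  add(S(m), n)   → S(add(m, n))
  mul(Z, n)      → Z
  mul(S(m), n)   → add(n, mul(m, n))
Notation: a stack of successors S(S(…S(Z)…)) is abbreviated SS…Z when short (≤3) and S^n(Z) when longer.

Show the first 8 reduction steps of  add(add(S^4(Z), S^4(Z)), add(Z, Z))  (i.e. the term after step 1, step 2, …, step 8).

Answer: after 8 steps: S(S(S(S(add(add(Z, S^4(Z)), add(Z, Z))))))

Derivation:
  start: add(add(S^4(Z), S^4(Z)), add(Z, Z))
  →1  add(S(add(SSSZ, S^4(Z))), add(Z, Z))
  →2  S(add(add(SSSZ, S^4(Z)), add(Z, Z)))
  →3  S(add(S(add(SSZ, S^4(Z))), add(Z, Z)))
  →4  S(S(add(add(SSZ, S^4(Z)), add(Z, Z))))
  →5  S(S(add(S(add(SZ, S^4(Z))), add(Z, Z))))
  →6  S(S(S(add(add(SZ, S^4(Z)), add(Z, Z)))))
  →7  S(S(S(add(S(add(Z, S^4(Z))), add(Z, Z)))))
  →8  S(S(S(S(add(add(Z, S^4(Z)), add(Z, Z))))))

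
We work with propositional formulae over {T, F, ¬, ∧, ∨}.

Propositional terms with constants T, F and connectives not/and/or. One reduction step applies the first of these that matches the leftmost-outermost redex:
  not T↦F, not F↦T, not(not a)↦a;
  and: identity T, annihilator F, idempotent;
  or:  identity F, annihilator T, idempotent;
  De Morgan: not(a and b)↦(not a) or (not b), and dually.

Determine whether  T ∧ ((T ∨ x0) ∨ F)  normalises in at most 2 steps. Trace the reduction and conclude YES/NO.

Answer: NO — after 2 steps the term is T ∨ x0, not yet normal

Reduction:
  start: T ∧ ((T ∨ x0) ∨ F)
  step 1: (T ∨ x0) ∨ F
  step 2: T ∨ x0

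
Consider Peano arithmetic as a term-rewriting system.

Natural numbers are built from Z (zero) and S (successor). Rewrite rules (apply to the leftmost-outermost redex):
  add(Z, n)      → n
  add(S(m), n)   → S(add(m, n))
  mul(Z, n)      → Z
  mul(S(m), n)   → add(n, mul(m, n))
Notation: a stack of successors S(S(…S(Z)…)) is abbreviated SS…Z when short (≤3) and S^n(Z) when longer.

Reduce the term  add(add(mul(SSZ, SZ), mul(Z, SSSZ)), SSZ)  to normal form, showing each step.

  start: add(add(mul(SSZ, SZ), mul(Z, SSSZ)), SSZ)
  [1] add(add(add(SZ, mul(SZ, SZ)), mul(Z, SSSZ)), SSZ)
  [2] add(add(S(add(Z, mul(SZ, SZ))), mul(Z, SSSZ)), SSZ)
  [3] add(S(add(add(Z, mul(SZ, SZ)), mul(Z, SSSZ))), SSZ)
  [4] S(add(add(add(Z, mul(SZ, SZ)), mul(Z, SSSZ)), SSZ))
  [5] S(add(add(mul(SZ, SZ), mul(Z, SSSZ)), SSZ))
  [6] S(add(add(add(SZ, mul(Z, SZ)), mul(Z, SSSZ)), SSZ))
  [7] S(add(add(S(add(Z, mul(Z, SZ))), mul(Z, SSSZ)), SSZ))
  [8] S(add(S(add(add(Z, mul(Z, SZ)), mul(Z, SSSZ))), SSZ))
  [9] S(S(add(add(add(Z, mul(Z, SZ)), mul(Z, SSSZ)), SSZ)))
  [10] S(S(add(add(mul(Z, SZ), mul(Z, SSSZ)), SSZ)))
  [11] S(S(add(add(Z, mul(Z, SSSZ)), SSZ)))
  [12] S(S(add(mul(Z, SSSZ), SSZ)))
  [13] S(S(add(Z, SSZ)))
  [14] S^4(Z)

Answer: normal form = S^4(Z)  (in 14 steps)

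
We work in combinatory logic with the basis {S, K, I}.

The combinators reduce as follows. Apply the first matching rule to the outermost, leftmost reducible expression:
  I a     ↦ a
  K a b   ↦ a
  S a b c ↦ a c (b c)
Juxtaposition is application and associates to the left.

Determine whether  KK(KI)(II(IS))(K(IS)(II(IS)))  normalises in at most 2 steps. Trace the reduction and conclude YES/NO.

  start: KK(KI)(II(IS))(K(IS)(II(IS)))
  step 1: K(II(IS))(K(IS)(II(IS)))
  step 2: II(IS)

Answer: NO — after 2 steps the term is II(IS), not yet normal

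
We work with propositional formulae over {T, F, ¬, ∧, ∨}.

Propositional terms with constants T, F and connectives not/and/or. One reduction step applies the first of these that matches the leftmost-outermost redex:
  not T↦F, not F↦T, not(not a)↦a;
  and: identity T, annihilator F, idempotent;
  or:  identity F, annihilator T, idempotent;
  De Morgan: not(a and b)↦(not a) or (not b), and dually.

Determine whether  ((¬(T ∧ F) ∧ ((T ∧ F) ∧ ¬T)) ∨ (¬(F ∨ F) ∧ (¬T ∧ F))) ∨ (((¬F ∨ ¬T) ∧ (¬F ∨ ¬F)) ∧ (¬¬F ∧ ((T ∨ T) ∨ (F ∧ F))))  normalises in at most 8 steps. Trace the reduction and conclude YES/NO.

Answer: NO — after 8 steps the term is (¬(F ∨ F) ∧ (¬T ∧ F)) ∨ (((¬F ∨ ¬T) ∧ (¬F ∨ ¬F)) ∧ (¬¬F ∧ ((T ∨ T) ∨ (F ∧ F)))), not yet normal

Working:
  start: ((¬(T ∧ F) ∧ ((T ∧ F) ∧ ¬T)) ∨ (¬(F ∨ F) ∧ (¬T ∧ F))) ∨ (((¬F ∨ ¬T) ∧ (¬F ∨ ¬F)) ∧ (¬¬F ∧ ((T ∨ T) ∨ (F ∧ F))))
  [1] (((¬T ∨ ¬F) ∧ ((T ∧ F) ∧ ¬T)) ∨ (¬(F ∨ F) ∧ (¬T ∧ F))) ∨ (((¬F ∨ ¬T) ∧ (¬F ∨ ¬F)) ∧ (¬¬F ∧ ((T ∨ T) ∨ (F ∧ F))))
  [2] (((F ∨ ¬F) ∧ ((T ∧ F) ∧ ¬T)) ∨ (¬(F ∨ F) ∧ (¬T ∧ F))) ∨ (((¬F ∨ ¬T) ∧ (¬F ∨ ¬F)) ∧ (¬¬F ∧ ((T ∨ T) ∨ (F ∧ F))))
  [3] ((¬F ∧ ((T ∧ F) ∧ ¬T)) ∨ (¬(F ∨ F) ∧ (¬T ∧ F))) ∨ (((¬F ∨ ¬T) ∧ (¬F ∨ ¬F)) ∧ (¬¬F ∧ ((T ∨ T) ∨ (F ∧ F))))
  [4] ((T ∧ ((T ∧ F) ∧ ¬T)) ∨ (¬(F ∨ F) ∧ (¬T ∧ F))) ∨ (((¬F ∨ ¬T) ∧ (¬F ∨ ¬F)) ∧ (¬¬F ∧ ((T ∨ T) ∨ (F ∧ F))))
  [5] (((T ∧ F) ∧ ¬T) ∨ (¬(F ∨ F) ∧ (¬T ∧ F))) ∨ (((¬F ∨ ¬T) ∧ (¬F ∨ ¬F)) ∧ (¬¬F ∧ ((T ∨ T) ∨ (F ∧ F))))
  [6] ((F ∧ ¬T) ∨ (¬(F ∨ F) ∧ (¬T ∧ F))) ∨ (((¬F ∨ ¬T) ∧ (¬F ∨ ¬F)) ∧ (¬¬F ∧ ((T ∨ T) ∨ (F ∧ F))))
  [7] (F ∨ (¬(F ∨ F) ∧ (¬T ∧ F))) ∨ (((¬F ∨ ¬T) ∧ (¬F ∨ ¬F)) ∧ (¬¬F ∧ ((T ∨ T) ∨ (F ∧ F))))
  [8] (¬(F ∨ F) ∧ (¬T ∧ F)) ∨ (((¬F ∨ ¬T) ∧ (¬F ∨ ¬F)) ∧ (¬¬F ∧ ((T ∨ T) ∨ (F ∧ F))))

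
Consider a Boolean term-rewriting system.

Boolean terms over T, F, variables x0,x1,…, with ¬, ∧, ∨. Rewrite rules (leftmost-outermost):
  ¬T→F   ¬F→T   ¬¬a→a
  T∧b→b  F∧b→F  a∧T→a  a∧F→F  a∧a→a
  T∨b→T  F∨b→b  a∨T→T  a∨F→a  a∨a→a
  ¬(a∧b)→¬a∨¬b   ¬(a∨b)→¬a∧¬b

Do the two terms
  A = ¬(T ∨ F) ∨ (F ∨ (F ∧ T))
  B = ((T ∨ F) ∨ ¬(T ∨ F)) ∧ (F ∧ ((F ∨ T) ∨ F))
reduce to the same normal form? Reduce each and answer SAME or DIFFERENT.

Answer: SAME — A ⇓ F, B ⇓ F

Working:
Term A:
  start: ¬(T ∨ F) ∨ (F ∨ (F ∧ T))
  [1] (¬T ∧ ¬F) ∨ (F ∨ (F ∧ T))
  [2] (F ∧ ¬F) ∨ (F ∨ (F ∧ T))
  [3] F ∨ (F ∨ (F ∧ T))
  [4] F ∨ (F ∧ T)
  [5] F ∧ T
  [6] F

Term B:
  start: ((T ∨ F) ∨ ¬(T ∨ F)) ∧ (F ∧ ((F ∨ T) ∨ F))
  [1] (T ∨ ¬(T ∨ F)) ∧ (F ∧ ((F ∨ T) ∨ F))
  [2] T ∧ (F ∧ ((F ∨ T) ∨ F))
  [3] F ∧ ((F ∨ T) ∨ F)
  [4] F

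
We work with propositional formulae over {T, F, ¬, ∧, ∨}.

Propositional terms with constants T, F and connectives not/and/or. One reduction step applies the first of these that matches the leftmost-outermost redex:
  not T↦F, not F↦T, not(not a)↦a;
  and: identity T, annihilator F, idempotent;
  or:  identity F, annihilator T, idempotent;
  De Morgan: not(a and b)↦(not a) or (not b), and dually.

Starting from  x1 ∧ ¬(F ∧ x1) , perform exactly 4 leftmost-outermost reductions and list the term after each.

Answer: after 4 steps: x1

Derivation:
  start: x1 ∧ ¬(F ∧ x1)
  step 1: x1 ∧ (¬F ∨ ¬x1)
  step 2: x1 ∧ (T ∨ ¬x1)
  step 3: x1 ∧ T
  step 4: x1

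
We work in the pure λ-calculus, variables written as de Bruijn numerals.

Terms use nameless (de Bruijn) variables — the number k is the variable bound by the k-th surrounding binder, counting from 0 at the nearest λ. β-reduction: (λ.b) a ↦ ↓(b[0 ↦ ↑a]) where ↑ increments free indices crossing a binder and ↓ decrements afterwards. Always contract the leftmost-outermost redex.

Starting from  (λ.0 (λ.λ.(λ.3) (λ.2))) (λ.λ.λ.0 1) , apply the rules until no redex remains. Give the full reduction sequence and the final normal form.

Answer: normal form = λ.λ.0 1  (in 2 steps)

Derivation:
  start: (λ.0 (λ.λ.(λ.3) (λ.2))) (λ.λ.λ.0 1)
  step 1: (λ.λ.λ.0 1) (λ.λ.(λ.λ.λ.λ.0 1) (λ.2))
  step 2: λ.λ.0 1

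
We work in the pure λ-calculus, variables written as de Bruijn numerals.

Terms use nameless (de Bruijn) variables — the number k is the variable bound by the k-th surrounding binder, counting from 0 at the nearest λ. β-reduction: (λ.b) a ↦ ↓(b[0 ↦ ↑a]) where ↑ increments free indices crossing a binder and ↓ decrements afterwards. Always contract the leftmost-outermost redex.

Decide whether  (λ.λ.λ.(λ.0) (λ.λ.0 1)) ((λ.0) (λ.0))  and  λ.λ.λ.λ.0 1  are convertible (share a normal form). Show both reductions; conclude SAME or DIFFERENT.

Answer: SAME — A ⇓ λ.λ.λ.λ.0 1, B ⇓ λ.λ.λ.λ.0 1

Derivation:
Term A:
  start: (λ.λ.λ.(λ.0) (λ.λ.0 1)) ((λ.0) (λ.0))
  →1  λ.λ.(λ.0) (λ.λ.0 1)
  →2  λ.λ.λ.λ.0 1

Term B:
  start: λ.λ.λ.λ.0 1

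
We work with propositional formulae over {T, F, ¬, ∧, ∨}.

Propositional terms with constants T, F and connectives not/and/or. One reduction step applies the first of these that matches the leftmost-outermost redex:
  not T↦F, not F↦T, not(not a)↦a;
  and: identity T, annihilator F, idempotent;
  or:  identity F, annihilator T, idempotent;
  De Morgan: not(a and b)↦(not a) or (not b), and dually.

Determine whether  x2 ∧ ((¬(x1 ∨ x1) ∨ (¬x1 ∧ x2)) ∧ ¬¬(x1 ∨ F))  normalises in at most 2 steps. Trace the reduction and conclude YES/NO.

  start: x2 ∧ ((¬(x1 ∨ x1) ∨ (¬x1 ∧ x2)) ∧ ¬¬(x1 ∨ F))
  [1] x2 ∧ (((¬x1 ∧ ¬x1) ∨ (¬x1 ∧ x2)) ∧ ¬¬(x1 ∨ F))
  [2] x2 ∧ ((¬x1 ∨ (¬x1 ∧ x2)) ∧ ¬¬(x1 ∨ F))

Answer: NO — after 2 steps the term is x2 ∧ ((¬x1 ∨ (¬x1 ∧ x2)) ∧ ¬¬(x1 ∨ F)), not yet normal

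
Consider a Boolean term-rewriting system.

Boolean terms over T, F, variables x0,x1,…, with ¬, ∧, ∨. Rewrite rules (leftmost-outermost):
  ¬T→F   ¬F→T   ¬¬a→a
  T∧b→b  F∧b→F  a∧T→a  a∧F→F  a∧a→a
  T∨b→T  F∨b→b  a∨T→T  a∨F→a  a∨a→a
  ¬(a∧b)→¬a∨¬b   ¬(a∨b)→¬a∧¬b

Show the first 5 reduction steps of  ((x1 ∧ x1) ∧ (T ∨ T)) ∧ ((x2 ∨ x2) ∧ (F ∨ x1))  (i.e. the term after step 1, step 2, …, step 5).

  start: ((x1 ∧ x1) ∧ (T ∨ T)) ∧ ((x2 ∨ x2) ∧ (F ∨ x1))
  [1] (x1 ∧ (T ∨ T)) ∧ ((x2 ∨ x2) ∧ (F ∨ x1))
  [2] (x1 ∧ T) ∧ ((x2 ∨ x2) ∧ (F ∨ x1))
  [3] x1 ∧ ((x2 ∨ x2) ∧ (F ∨ x1))
  [4] x1 ∧ (x2 ∧ (F ∨ x1))
  [5] x1 ∧ (x2 ∧ x1)

Answer: after 5 steps: x1 ∧ (x2 ∧ x1)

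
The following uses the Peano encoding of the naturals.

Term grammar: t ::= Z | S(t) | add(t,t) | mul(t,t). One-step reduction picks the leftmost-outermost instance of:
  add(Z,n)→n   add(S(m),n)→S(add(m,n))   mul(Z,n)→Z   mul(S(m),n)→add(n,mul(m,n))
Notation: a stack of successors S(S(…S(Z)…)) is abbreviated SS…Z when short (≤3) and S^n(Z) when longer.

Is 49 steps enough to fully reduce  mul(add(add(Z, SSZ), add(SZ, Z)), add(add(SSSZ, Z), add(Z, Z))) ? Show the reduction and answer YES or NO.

  start: mul(add(add(Z, SSZ), add(SZ, Z)), add(add(SSSZ, Z), add(Z, Z)))
  [1] mul(add(SSZ, add(SZ, Z)), add(add(SSSZ, Z), add(Z, Z)))
  [2] mul(S(add(SZ, add(SZ, Z))), add(add(SSSZ, Z), add(Z, Z)))
  [3] add(add(add(SSSZ, Z), add(Z, Z)), mul(add(SZ, add(SZ, Z)), add(add(SSSZ, Z), add(Z, Z))))
  [4] add(add(S(add(SSZ, Z)), add(Z, Z)), mul(add(SZ, add(SZ, Z)), add(add(SSSZ, Z), add(Z, Z))))
  [5] add(S(add(add(SSZ, Z), add(Z, Z))), mul(add(SZ, add(SZ, Z)), add(add(SSSZ, Z), add(Z, Z))))
  [6] S(add(add(add(SSZ, Z), add(Z, Z)), mul(add(SZ, add(SZ, Z)), add(add(SSSZ, Z), add(Z, Z)))))
  [7] S(add(add(S(add(SZ, Z)), add(Z, Z)), mul(add(SZ, add(SZ, Z)), add(add(SSSZ, Z), add(Z, Z)))))
  [8] S(add(S(add(add(SZ, Z), add(Z, Z))), mul(add(SZ, add(SZ, Z)), add(add(SSSZ, Z), add(Z, Z)))))
  [9] S(S(add(add(add(SZ, Z), add(Z, Z)), mul(add(SZ, add(SZ, Z)), add(add(SSSZ, Z), add(Z, Z))))))
  [10] S(S(add(add(S(add(Z, Z)), add(Z, Z)), mul(add(SZ, add(SZ, Z)), add(add(SSSZ, Z), add(Z, Z))))))
  [11] S(S(add(S(add(add(Z, Z), add(Z, Z))), mul(add(SZ, add(SZ, Z)), add(add(SSSZ, Z), add(Z, Z))))))
  [12] S(S(S(add(add(add(Z, Z), add(Z, Z)), mul(add(SZ, add(SZ, Z)), add(add(SSSZ, Z), add(Z, Z)))))))
  [13] S(S(S(add(add(Z, add(Z, Z)), mul(add(SZ, add(SZ, Z)), add(add(SSSZ, Z), add(Z, Z)))))))
  [14] S(S(S(add(add(Z, Z), mul(add(SZ, add(SZ, Z)), add(add(SSSZ, Z), add(Z, Z)))))))
  [15] S(S(S(add(Z, mul(add(SZ, add(SZ, Z)), add(add(SSSZ, Z), add(Z, Z)))))))
  [16] S(S(S(mul(add(SZ, add(SZ, Z)), add(add(SSSZ, Z), add(Z, Z))))))
  [17] S(S(S(mul(S(add(Z, add(SZ, Z))), add(add(SSSZ, Z), add(Z, Z))))))
  [18] S(S(S(add(add(add(SSSZ, Z), add(Z, Z)), mul(add(Z, add(SZ, Z)), add(add(SSSZ, Z), add(Z, Z)))))))
  [19] S(S(S(add(add(S(add(SSZ, Z)), add(Z, Z)), mul(add(Z, add(SZ, Z)), add(add(SSSZ, Z), add(Z, Z)))))))
  [20] S(S(S(add(S(add(add(SSZ, Z), add(Z, Z))), mul(add(Z, add(SZ, Z)), add(add(SSSZ, Z), add(Z, Z)))))))
  [21] S(S(S(S(add(add(add(SSZ, Z), add(Z, Z)), mul(add(Z, add(SZ, Z)), add(add(SSSZ, Z), add(Z, Z))))))))
  [22] S(S(S(S(add(add(S(add(SZ, Z)), add(Z, Z)), mul(add(Z, add(SZ, Z)), add(add(SSSZ, Z), add(Z, Z))))))))
  [23] S(S(S(S(add(S(add(add(SZ, Z), add(Z, Z))), mul(add(Z, add(SZ, Z)), add(add(SSSZ, Z), add(Z, Z))))))))
  [24] S(S(S(S(S(add(add(add(SZ, Z), add(Z, Z)), mul(add(Z, add(SZ, Z)), add(add(SSSZ, Z), add(Z, Z)))))))))
  [25] S(S(S(S(S(add(add(S(add(Z, Z)), add(Z, Z)), mul(add(Z, add(SZ, Z)), add(add(SSSZ, Z), add(Z, Z)))))))))
  [26] S(S(S(S(S(add(S(add(add(Z, Z), add(Z, Z))), mul(add(Z, add(SZ, Z)), add(add(SSSZ, Z), add(Z, Z)))))))))
  [27] S(S(S(S(S(S(add(add(add(Z, Z), add(Z, Z)), mul(add(Z, add(SZ, Z)), add(add(SSSZ, Z), add(Z, Z))))))))))
  [28] S(S(S(S(S(S(add(add(Z, add(Z, Z)), mul(add(Z, add(SZ, Z)), add(add(SSSZ, Z), add(Z, Z))))))))))
  [29] S(S(S(S(S(S(add(add(Z, Z), mul(add(Z, add(SZ, Z)), add(add(SSSZ, Z), add(Z, Z))))))))))
  [30] S(S(S(S(S(S(add(Z, mul(add(Z, add(SZ, Z)), add(add(SSSZ, Z), add(Z, Z))))))))))
  [31] S(S(S(S(S(S(mul(add(Z, add(SZ, Z)), add(add(SSSZ, Z), add(Z, Z)))))))))
  [32] S(S(S(S(S(S(mul(add(SZ, Z), add(add(SSSZ, Z), add(Z, Z)))))))))
  [33] S(S(S(S(S(S(mul(S(add(Z, Z)), add(add(SSSZ, Z), add(Z, Z)))))))))
  [34] S(S(S(S(S(S(add(add(add(SSSZ, Z), add(Z, Z)), mul(add(Z, Z), add(add(SSSZ, Z), add(Z, Z))))))))))
  [35] S(S(S(S(S(S(add(add(S(add(SSZ, Z)), add(Z, Z)), mul(add(Z, Z), add(add(SSSZ, Z), add(Z, Z))))))))))
  [36] S(S(S(S(S(S(add(S(add(add(SSZ, Z), add(Z, Z))), mul(add(Z, Z), add(add(SSSZ, Z), add(Z, Z))))))))))
  [37] S(S(S(S(S(S(S(add(add(add(SSZ, Z), add(Z, Z)), mul(add(Z, Z), add(add(SSSZ, Z), add(Z, Z)))))))))))
  [38] S(S(S(S(S(S(S(add(add(S(add(SZ, Z)), add(Z, Z)), mul(add(Z, Z), add(add(SSSZ, Z), add(Z, Z)))))))))))
  [39] S(S(S(S(S(S(S(add(S(add(add(SZ, Z), add(Z, Z))), mul(add(Z, Z), add(add(SSSZ, Z), add(Z, Z)))))))))))
  [40] S(S(S(S(S(S(S(S(add(add(add(SZ, Z), add(Z, Z)), mul(add(Z, Z), add(add(SSSZ, Z), add(Z, Z))))))))))))
  [41] S(S(S(S(S(S(S(S(add(add(S(add(Z, Z)), add(Z, Z)), mul(add(Z, Z), add(add(SSSZ, Z), add(Z, Z))))))))))))
  [42] S(S(S(S(S(S(S(S(add(S(add(add(Z, Z), add(Z, Z))), mul(add(Z, Z), add(add(SSSZ, Z), add(Z, Z))))))))))))
  [43] S(S(S(S(S(S(S(S(S(add(add(add(Z, Z), add(Z, Z)), mul(add(Z, Z), add(add(SSSZ, Z), add(Z, Z)))))))))))))
  [44] S(S(S(S(S(S(S(S(S(add(add(Z, add(Z, Z)), mul(add(Z, Z), add(add(SSSZ, Z), add(Z, Z)))))))))))))
  [45] S(S(S(S(S(S(S(S(S(add(add(Z, Z), mul(add(Z, Z), add(add(SSSZ, Z), add(Z, Z)))))))))))))
  [46] S(S(S(S(S(S(S(S(S(add(Z, mul(add(Z, Z), add(add(SSSZ, Z), add(Z, Z)))))))))))))
  [47] S(S(S(S(S(S(S(S(S(mul(add(Z, Z), add(add(SSSZ, Z), add(Z, Z))))))))))))
  [48] S(S(S(S(S(S(S(S(S(mul(Z, add(add(SSSZ, Z), add(Z, Z))))))))))))
  [49] S^9(Z)

Answer: YES — reaches normal form S^9(Z) in 49 ≤ 49 steps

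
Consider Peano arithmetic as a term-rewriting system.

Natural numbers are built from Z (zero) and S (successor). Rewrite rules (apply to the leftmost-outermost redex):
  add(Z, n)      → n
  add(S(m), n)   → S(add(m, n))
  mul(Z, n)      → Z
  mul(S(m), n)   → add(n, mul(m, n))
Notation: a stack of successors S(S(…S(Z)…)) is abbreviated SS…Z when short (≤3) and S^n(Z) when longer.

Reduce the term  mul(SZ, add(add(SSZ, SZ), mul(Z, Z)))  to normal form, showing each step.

Answer: normal form = SSSZ  (in 14 steps)

Derivation:
  start: mul(SZ, add(add(SSZ, SZ), mul(Z, Z)))
  →1  add(add(add(SSZ, SZ), mul(Z, Z)), mul(Z, add(add(SSZ, SZ), mul(Z, Z))))
  →2  add(add(S(add(SZ, SZ)), mul(Z, Z)), mul(Z, add(add(SSZ, SZ), mul(Z, Z))))
  →3  add(S(add(add(SZ, SZ), mul(Z, Z))), mul(Z, add(add(SSZ, SZ), mul(Z, Z))))
  →4  S(add(add(add(SZ, SZ), mul(Z, Z)), mul(Z, add(add(SSZ, SZ), mul(Z, Z)))))
  →5  S(add(add(S(add(Z, SZ)), mul(Z, Z)), mul(Z, add(add(SSZ, SZ), mul(Z, Z)))))
  →6  S(add(S(add(add(Z, SZ), mul(Z, Z))), mul(Z, add(add(SSZ, SZ), mul(Z, Z)))))
  →7  S(S(add(add(add(Z, SZ), mul(Z, Z)), mul(Z, add(add(SSZ, SZ), mul(Z, Z))))))
  →8  S(S(add(add(SZ, mul(Z, Z)), mul(Z, add(add(SSZ, SZ), mul(Z, Z))))))
  →9  S(S(add(S(add(Z, mul(Z, Z))), mul(Z, add(add(SSZ, SZ), mul(Z, Z))))))
  →10  S(S(S(add(add(Z, mul(Z, Z)), mul(Z, add(add(SSZ, SZ), mul(Z, Z)))))))
  →11  S(S(S(add(mul(Z, Z), mul(Z, add(add(SSZ, SZ), mul(Z, Z)))))))
  →12  S(S(S(add(Z, mul(Z, add(add(SSZ, SZ), mul(Z, Z)))))))
  →13  S(S(S(mul(Z, add(add(SSZ, SZ), mul(Z, Z))))))
  →14  SSSZ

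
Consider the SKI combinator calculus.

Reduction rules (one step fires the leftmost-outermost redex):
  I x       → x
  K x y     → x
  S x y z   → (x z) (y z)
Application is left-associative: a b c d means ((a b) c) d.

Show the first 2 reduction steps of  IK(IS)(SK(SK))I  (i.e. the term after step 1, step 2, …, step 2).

  start: IK(IS)(SK(SK))I
  →1  K(IS)(SK(SK))I
  →2  ISI

Answer: after 2 steps: ISI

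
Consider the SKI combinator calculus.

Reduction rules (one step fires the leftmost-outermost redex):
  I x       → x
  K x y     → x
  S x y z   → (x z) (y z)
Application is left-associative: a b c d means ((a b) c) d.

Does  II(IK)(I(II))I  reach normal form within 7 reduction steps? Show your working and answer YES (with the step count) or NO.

Answer: YES — reaches normal form I in 6 ≤ 7 steps

Derivation:
  start: II(IK)(I(II))I
  step 1: I(IK)(I(II))I
  step 2: IK(I(II))I
  step 3: K(I(II))I
  step 4: I(II)
  step 5: II
  step 6: I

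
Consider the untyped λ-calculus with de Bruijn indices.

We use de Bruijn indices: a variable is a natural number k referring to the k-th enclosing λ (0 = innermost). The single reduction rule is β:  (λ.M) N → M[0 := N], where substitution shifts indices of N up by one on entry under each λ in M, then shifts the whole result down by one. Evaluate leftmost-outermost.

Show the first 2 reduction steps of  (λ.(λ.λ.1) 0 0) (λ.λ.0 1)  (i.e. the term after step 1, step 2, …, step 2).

Answer: after 2 steps: (λ.λ.λ.0 1) (λ.λ.0 1)

Derivation:
  start: (λ.(λ.λ.1) 0 0) (λ.λ.0 1)
  →1  (λ.λ.1) (λ.λ.0 1) (λ.λ.0 1)
  →2  (λ.λ.λ.0 1) (λ.λ.0 1)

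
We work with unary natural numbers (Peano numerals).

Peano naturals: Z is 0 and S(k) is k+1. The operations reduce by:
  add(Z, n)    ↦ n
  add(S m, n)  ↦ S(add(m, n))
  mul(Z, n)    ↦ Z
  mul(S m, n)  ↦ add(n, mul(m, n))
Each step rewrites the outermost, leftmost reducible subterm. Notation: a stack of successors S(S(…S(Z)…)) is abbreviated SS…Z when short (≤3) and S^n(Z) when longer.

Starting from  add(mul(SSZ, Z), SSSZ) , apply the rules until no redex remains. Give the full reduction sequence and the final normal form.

Answer: normal form = SSSZ  (in 6 steps)

Working:
  start: add(mul(SSZ, Z), SSSZ)
  step 1: add(add(Z, mul(SZ, Z)), SSSZ)
  step 2: add(mul(SZ, Z), SSSZ)
  step 3: add(add(Z, mul(Z, Z)), SSSZ)
  step 4: add(mul(Z, Z), SSSZ)
  step 5: add(Z, SSSZ)
  step 6: SSSZ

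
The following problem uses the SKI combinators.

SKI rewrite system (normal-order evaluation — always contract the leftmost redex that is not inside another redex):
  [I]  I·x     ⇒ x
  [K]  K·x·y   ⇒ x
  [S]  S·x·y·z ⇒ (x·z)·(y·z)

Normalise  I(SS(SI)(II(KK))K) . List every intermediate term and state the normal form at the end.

  start: I(SS(SI)(II(KK))K)
  step 1: SS(SI)(II(KK))K
  step 2: S(II(KK))(SI(II(KK)))K
  step 3: II(KK)K(SI(II(KK))K)
  step 4: I(KK)K(SI(II(KK))K)
  step 5: KKK(SI(II(KK))K)
  step 6: K(SI(II(KK))K)
  step 7: K(IK(II(KK)K))
  step 8: K(K(II(KK)K))
  step 9: K(K(I(KK)K))
  step 10: K(K(KKK))
  step 11: K(KK)

Answer: normal form = K(KK)  (in 11 steps)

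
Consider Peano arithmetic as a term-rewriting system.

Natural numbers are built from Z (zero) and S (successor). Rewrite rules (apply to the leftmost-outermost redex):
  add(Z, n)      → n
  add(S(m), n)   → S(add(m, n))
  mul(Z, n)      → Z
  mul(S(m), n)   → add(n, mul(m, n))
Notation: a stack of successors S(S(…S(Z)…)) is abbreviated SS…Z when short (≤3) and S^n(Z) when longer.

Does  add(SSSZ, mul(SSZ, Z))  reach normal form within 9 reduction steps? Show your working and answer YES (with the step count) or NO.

  start: add(SSSZ, mul(SSZ, Z))
  →1  S(add(SSZ, mul(SSZ, Z)))
  →2  S(S(add(SZ, mul(SSZ, Z))))
  →3  S(S(S(add(Z, mul(SSZ, Z)))))
  →4  S(S(S(mul(SSZ, Z))))
  →5  S(S(S(add(Z, mul(SZ, Z)))))
  →6  S(S(S(mul(SZ, Z))))
  →7  S(S(S(add(Z, mul(Z, Z)))))
  →8  S(S(S(mul(Z, Z))))
  →9  SSSZ

Answer: YES — reaches normal form SSSZ in 9 ≤ 9 steps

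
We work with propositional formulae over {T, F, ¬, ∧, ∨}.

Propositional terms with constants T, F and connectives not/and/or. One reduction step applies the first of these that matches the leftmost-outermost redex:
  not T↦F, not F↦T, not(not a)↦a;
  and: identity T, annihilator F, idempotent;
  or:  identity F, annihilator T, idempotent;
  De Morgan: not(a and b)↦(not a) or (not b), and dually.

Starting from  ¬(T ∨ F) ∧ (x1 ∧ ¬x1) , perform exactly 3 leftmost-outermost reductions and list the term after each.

Answer: after 3 steps: F ∧ (x1 ∧ ¬x1)

Reduction:
  start: ¬(T ∨ F) ∧ (x1 ∧ ¬x1)
  →1  (¬T ∧ ¬F) ∧ (x1 ∧ ¬x1)
  →2  (F ∧ ¬F) ∧ (x1 ∧ ¬x1)
  →3  F ∧ (x1 ∧ ¬x1)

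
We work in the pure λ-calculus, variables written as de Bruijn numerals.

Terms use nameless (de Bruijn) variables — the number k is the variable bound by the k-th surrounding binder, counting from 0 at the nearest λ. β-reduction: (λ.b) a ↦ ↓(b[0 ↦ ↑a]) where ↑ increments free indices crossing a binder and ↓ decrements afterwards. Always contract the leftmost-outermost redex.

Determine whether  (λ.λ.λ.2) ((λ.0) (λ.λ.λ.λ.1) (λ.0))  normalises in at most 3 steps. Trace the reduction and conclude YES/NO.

Answer: YES — reaches normal form λ.λ.λ.λ.λ.1 in 3 ≤ 3 steps

Working:
  start: (λ.λ.λ.2) ((λ.0) (λ.λ.λ.λ.1) (λ.0))
  step 1: λ.λ.(λ.0) (λ.λ.λ.λ.1) (λ.0)
  step 2: λ.λ.(λ.λ.λ.λ.1) (λ.0)
  step 3: λ.λ.λ.λ.λ.1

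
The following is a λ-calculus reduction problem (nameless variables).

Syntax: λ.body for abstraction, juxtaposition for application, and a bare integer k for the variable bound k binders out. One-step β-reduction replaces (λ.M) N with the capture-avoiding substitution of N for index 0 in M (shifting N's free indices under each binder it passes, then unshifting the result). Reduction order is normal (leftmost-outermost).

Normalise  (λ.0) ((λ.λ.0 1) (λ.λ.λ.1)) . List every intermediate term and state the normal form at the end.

Answer: normal form = λ.0 (λ.λ.λ.1)  (in 2 steps)

Derivation:
  start: (λ.0) ((λ.λ.0 1) (λ.λ.λ.1))
  step 1: (λ.λ.0 1) (λ.λ.λ.1)
  step 2: λ.0 (λ.λ.λ.1)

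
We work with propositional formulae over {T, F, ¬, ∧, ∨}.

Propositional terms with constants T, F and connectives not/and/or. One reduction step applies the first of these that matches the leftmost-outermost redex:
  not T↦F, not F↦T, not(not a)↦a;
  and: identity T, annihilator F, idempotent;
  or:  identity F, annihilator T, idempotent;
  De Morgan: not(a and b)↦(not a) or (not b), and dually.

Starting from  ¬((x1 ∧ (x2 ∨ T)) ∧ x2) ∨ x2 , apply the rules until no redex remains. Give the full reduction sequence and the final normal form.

Answer: normal form = (¬x1 ∨ ¬x2) ∨ x2  (in 6 steps)

Working:
  start: ¬((x1 ∧ (x2 ∨ T)) ∧ x2) ∨ x2
  [1] (¬(x1 ∧ (x2 ∨ T)) ∨ ¬x2) ∨ x2
  [2] ((¬x1 ∨ ¬(x2 ∨ T)) ∨ ¬x2) ∨ x2
  [3] ((¬x1 ∨ (¬x2 ∧ ¬T)) ∨ ¬x2) ∨ x2
  [4] ((¬x1 ∨ (¬x2 ∧ F)) ∨ ¬x2) ∨ x2
  [5] ((¬x1 ∨ F) ∨ ¬x2) ∨ x2
  [6] (¬x1 ∨ ¬x2) ∨ x2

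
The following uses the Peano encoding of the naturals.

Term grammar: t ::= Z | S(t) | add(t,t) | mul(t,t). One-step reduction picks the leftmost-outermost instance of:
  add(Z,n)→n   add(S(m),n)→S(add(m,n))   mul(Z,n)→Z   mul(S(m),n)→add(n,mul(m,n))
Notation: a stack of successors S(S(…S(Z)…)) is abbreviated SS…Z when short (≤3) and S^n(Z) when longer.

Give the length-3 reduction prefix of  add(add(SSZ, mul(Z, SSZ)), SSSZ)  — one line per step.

  start: add(add(SSZ, mul(Z, SSZ)), SSSZ)
  [1] add(S(add(SZ, mul(Z, SSZ))), SSSZ)
  [2] S(add(add(SZ, mul(Z, SSZ)), SSSZ))
  [3] S(add(S(add(Z, mul(Z, SSZ))), SSSZ))

Answer: after 3 steps: S(add(S(add(Z, mul(Z, SSZ))), SSSZ))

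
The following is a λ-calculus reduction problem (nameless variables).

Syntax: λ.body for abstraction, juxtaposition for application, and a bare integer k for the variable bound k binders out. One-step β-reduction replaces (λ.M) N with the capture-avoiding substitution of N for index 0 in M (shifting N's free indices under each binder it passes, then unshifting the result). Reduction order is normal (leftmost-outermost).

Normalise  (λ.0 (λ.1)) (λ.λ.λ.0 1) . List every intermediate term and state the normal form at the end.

Answer: normal form = λ.λ.0 1  (in 2 steps)

Working:
  start: (λ.0 (λ.1)) (λ.λ.λ.0 1)
  [1] (λ.λ.λ.0 1) (λ.λ.λ.λ.0 1)
  [2] λ.λ.0 1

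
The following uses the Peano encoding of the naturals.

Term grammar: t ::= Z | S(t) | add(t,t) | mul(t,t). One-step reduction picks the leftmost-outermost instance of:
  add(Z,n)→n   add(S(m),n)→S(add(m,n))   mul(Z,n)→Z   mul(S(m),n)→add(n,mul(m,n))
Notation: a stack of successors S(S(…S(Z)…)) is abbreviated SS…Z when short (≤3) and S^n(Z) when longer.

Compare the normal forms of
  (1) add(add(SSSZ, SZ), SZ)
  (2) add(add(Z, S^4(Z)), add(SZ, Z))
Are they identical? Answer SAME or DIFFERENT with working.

Term A:
  start: add(add(SSSZ, SZ), SZ)
  step 1: add(S(add(SSZ, SZ)), SZ)
  step 2: S(add(add(SSZ, SZ), SZ))
  step 3: S(add(S(add(SZ, SZ)), SZ))
  step 4: S(S(add(add(SZ, SZ), SZ)))
  step 5: S(S(add(S(add(Z, SZ)), SZ)))
  step 6: S(S(S(add(add(Z, SZ), SZ))))
  step 7: S(S(S(add(SZ, SZ))))
  step 8: S(S(S(S(add(Z, SZ)))))
  step 9: S^5(Z)

Term B:
  start: add(add(Z, S^4(Z)), add(SZ, Z))
  step 1: add(S^4(Z), add(SZ, Z))
  step 2: S(add(SSSZ, add(SZ, Z)))
  step 3: S(S(add(SSZ, add(SZ, Z))))
  step 4: S(S(S(add(SZ, add(SZ, Z)))))
  step 5: S(S(S(S(add(Z, add(SZ, Z))))))
  step 6: S(S(S(S(add(SZ, Z)))))
  step 7: S(S(S(S(S(add(Z, Z))))))
  step 8: S^5(Z)

Answer: SAME — A ⇓ S^5(Z), B ⇓ S^5(Z)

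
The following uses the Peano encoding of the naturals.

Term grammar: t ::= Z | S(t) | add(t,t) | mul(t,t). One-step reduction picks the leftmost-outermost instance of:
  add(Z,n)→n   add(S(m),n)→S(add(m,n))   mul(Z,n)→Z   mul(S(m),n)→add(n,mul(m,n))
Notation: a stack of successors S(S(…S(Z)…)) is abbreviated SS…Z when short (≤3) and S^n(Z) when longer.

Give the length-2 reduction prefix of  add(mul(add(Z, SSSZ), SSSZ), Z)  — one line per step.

Answer: after 2 steps: add(add(SSSZ, mul(SSZ, SSSZ)), Z)

Reduction:
  start: add(mul(add(Z, SSSZ), SSSZ), Z)
  step 1: add(mul(SSSZ, SSSZ), Z)
  step 2: add(add(SSSZ, mul(SSZ, SSSZ)), Z)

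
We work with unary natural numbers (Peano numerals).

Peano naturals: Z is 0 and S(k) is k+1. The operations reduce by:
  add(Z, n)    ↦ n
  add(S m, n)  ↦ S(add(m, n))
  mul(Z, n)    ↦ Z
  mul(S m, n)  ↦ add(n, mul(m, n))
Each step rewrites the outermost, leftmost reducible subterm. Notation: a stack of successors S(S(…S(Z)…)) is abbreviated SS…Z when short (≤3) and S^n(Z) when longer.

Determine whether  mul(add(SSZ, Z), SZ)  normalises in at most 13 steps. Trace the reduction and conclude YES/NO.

  start: mul(add(SSZ, Z), SZ)
  [1] mul(S(add(SZ, Z)), SZ)
  [2] add(SZ, mul(add(SZ, Z), SZ))
  [3] S(add(Z, mul(add(SZ, Z), SZ)))
  [4] S(mul(add(SZ, Z), SZ))
  [5] S(mul(S(add(Z, Z)), SZ))
  [6] S(add(SZ, mul(add(Z, Z), SZ)))
  [7] S(S(add(Z, mul(add(Z, Z), SZ))))
  [8] S(S(mul(add(Z, Z), SZ)))
  [9] S(S(mul(Z, SZ)))
  [10] SSZ

Answer: YES — reaches normal form SSZ in 10 ≤ 13 steps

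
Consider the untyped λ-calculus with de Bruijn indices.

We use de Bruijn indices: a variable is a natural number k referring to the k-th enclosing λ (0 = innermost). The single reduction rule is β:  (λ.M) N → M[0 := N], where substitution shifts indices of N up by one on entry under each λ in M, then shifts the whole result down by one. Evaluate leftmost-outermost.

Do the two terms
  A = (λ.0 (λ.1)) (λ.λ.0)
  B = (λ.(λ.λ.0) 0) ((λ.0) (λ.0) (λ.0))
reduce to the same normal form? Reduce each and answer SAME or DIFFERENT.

Answer: SAME — A ⇓ λ.0, B ⇓ λ.0

Derivation:
Term A:
  start: (λ.0 (λ.1)) (λ.λ.0)
  step 1: (λ.λ.0) (λ.λ.λ.0)
  step 2: λ.0

Term B:
  start: (λ.(λ.λ.0) 0) ((λ.0) (λ.0) (λ.0))
  step 1: (λ.λ.0) ((λ.0) (λ.0) (λ.0))
  step 2: λ.0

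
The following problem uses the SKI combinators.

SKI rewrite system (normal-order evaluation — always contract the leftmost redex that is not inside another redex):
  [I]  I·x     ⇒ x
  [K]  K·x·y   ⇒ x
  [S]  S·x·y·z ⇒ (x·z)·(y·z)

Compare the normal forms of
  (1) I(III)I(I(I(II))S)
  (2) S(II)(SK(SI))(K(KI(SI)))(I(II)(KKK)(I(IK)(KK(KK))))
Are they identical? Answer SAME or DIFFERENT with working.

Answer: DIFFERENT — A ⇓ S, B ⇓ K(KK)

Reduction:
Term A:
  start: I(III)I(I(I(II))S)
  step 1: IIII(I(I(II))S)
  step 2: III(I(I(II))S)
  step 3: II(I(I(II))S)
  step 4: I(I(I(II))S)
  step 5: I(I(II))S
  step 6: I(II)S
  step 7: IIS
  step 8: IS
  step 9: S

Term B:
  start: S(II)(SK(SI))(K(KI(SI)))(I(II)(KKK)(I(IK)(KK(KK))))
  step 1: II(K(KI(SI)))(SK(SI)(K(KI(SI))))(I(II)(KKK)(I(IK)(KK(KK))))
  step 2: I(K(KI(SI)))(SK(SI)(K(KI(SI))))(I(II)(KKK)(I(IK)(KK(KK))))
  step 3: K(KI(SI))(SK(SI)(K(KI(SI))))(I(II)(KKK)(I(IK)(KK(KK))))
  step 4: KI(SI)(I(II)(KKK)(I(IK)(KK(KK))))
  step 5: I(I(II)(KKK)(I(IK)(KK(KK))))
  step 6: I(II)(KKK)(I(IK)(KK(KK)))
  step 7: II(KKK)(I(IK)(KK(KK)))
  step 8: I(KKK)(I(IK)(KK(KK)))
  step 9: KKK(I(IK)(KK(KK)))
  step 10: K(I(IK)(KK(KK)))
  step 11: K(IK(KK(KK)))
  step 12: K(K(KK(KK)))
  step 13: K(KK)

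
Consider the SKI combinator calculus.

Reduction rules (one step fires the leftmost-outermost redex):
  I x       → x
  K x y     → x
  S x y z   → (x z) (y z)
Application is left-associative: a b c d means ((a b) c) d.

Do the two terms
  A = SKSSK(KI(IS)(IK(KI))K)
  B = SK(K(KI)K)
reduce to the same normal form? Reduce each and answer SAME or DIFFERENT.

Answer: SAME — A ⇓ SK(KI), B ⇓ SK(KI)

Derivation:
Term A:
  start: SKSSK(KI(IS)(IK(KI))K)
  step 1: KS(SS)K(KI(IS)(IK(KI))K)
  step 2: SK(KI(IS)(IK(KI))K)
  step 3: SK(I(IK(KI))K)
  step 4: SK(IK(KI)K)
  step 5: SK(K(KI)K)
  step 6: SK(KI)

Term B:
  start: SK(K(KI)K)
  step 1: SK(KI)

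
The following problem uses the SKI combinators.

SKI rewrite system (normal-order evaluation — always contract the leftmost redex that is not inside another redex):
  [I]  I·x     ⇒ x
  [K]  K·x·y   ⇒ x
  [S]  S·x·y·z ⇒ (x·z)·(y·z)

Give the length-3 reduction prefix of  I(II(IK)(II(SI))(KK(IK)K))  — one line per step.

Answer: after 3 steps: IK(II(SI))(KK(IK)K)

Working:
  start: I(II(IK)(II(SI))(KK(IK)K))
  [1] II(IK)(II(SI))(KK(IK)K)
  [2] I(IK)(II(SI))(KK(IK)K)
  [3] IK(II(SI))(KK(IK)K)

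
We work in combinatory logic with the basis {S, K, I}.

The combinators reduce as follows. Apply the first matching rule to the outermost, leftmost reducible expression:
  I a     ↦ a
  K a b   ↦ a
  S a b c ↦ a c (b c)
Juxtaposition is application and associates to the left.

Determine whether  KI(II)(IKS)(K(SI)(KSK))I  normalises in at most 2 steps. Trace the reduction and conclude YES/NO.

Answer: NO — after 2 steps the term is IKS(K(SI)(KSK))I, not yet normal

Reduction:
  start: KI(II)(IKS)(K(SI)(KSK))I
  step 1: I(IKS)(K(SI)(KSK))I
  step 2: IKS(K(SI)(KSK))I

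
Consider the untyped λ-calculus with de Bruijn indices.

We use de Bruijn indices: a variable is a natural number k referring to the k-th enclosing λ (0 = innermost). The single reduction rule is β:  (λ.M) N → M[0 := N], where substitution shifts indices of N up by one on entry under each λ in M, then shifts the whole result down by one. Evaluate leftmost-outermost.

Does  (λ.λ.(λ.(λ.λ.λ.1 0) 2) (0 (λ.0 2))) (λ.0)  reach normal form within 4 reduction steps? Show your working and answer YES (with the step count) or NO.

  start: (λ.λ.(λ.(λ.λ.λ.1 0) 2) (0 (λ.0 2))) (λ.0)
  [1] λ.(λ.(λ.λ.λ.1 0) (λ.0)) (0 (λ.0 (λ.0)))
  [2] λ.(λ.λ.λ.1 0) (λ.0)
  [3] λ.λ.λ.1 0

Answer: YES — reaches normal form λ.λ.λ.1 0 in 3 ≤ 4 steps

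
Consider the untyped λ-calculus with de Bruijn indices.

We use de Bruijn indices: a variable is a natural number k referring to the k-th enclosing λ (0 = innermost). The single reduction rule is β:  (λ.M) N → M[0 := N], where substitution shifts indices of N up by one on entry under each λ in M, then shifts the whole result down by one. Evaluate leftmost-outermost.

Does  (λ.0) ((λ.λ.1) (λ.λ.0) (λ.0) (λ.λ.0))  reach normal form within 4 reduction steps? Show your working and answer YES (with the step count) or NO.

Answer: YES — reaches normal form λ.0 in 4 ≤ 4 steps

Reduction:
  start: (λ.0) ((λ.λ.1) (λ.λ.0) (λ.0) (λ.λ.0))
  →1  (λ.λ.1) (λ.λ.0) (λ.0) (λ.λ.0)
  →2  (λ.λ.λ.0) (λ.0) (λ.λ.0)
  →3  (λ.λ.0) (λ.λ.0)
  →4  λ.0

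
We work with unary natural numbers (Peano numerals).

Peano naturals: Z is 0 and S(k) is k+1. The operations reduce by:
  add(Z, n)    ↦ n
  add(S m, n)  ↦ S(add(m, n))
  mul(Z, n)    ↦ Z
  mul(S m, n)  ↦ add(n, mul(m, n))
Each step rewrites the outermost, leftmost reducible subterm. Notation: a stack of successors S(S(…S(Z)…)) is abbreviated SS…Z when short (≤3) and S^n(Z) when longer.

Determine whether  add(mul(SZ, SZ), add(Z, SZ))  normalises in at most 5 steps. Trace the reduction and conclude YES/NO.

  start: add(mul(SZ, SZ), add(Z, SZ))
  [1] add(add(SZ, mul(Z, SZ)), add(Z, SZ))
  [2] add(S(add(Z, mul(Z, SZ))), add(Z, SZ))
  [3] S(add(add(Z, mul(Z, SZ)), add(Z, SZ)))
  [4] S(add(mul(Z, SZ), add(Z, SZ)))
  [5] S(add(Z, add(Z, SZ)))

Answer: NO — after 5 steps the term is S(add(Z, add(Z, SZ))), not yet normal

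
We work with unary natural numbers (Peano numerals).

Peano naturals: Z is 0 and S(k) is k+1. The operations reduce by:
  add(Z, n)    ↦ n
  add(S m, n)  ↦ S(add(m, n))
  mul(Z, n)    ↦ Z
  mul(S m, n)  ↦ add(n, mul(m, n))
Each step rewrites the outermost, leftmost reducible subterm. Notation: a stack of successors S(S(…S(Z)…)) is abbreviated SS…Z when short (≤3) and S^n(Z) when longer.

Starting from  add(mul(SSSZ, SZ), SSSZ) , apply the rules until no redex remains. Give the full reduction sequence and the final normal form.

  start: add(mul(SSSZ, SZ), SSSZ)
  step 1: add(add(SZ, mul(SSZ, SZ)), SSSZ)
  step 2: add(S(add(Z, mul(SSZ, SZ))), SSSZ)
  step 3: S(add(add(Z, mul(SSZ, SZ)), SSSZ))
  step 4: S(add(mul(SSZ, SZ), SSSZ))
  step 5: S(add(add(SZ, mul(SZ, SZ)), SSSZ))
  step 6: S(add(S(add(Z, mul(SZ, SZ))), SSSZ))
  step 7: S(S(add(add(Z, mul(SZ, SZ)), SSSZ)))
  step 8: S(S(add(mul(SZ, SZ), SSSZ)))
  step 9: S(S(add(add(SZ, mul(Z, SZ)), SSSZ)))
  step 10: S(S(add(S(add(Z, mul(Z, SZ))), SSSZ)))
  step 11: S(S(S(add(add(Z, mul(Z, SZ)), SSSZ))))
  step 12: S(S(S(add(mul(Z, SZ), SSSZ))))
  step 13: S(S(S(add(Z, SSSZ))))
  step 14: S^6(Z)

Answer: normal form = S^6(Z)  (in 14 steps)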